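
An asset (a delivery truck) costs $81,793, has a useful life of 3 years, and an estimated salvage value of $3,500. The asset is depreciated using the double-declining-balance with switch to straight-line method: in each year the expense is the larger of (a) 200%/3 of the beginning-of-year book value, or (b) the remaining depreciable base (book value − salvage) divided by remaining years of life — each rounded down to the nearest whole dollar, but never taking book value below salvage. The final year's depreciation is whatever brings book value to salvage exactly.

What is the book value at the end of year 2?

$9,089

Depreciable base = $81,793 − $3,500 = $78,293.
Year 1: DB = ⌊$81,793 × 200%/3⌋ = $54,528; SL = ⌊$78,293/3⌋ = $26,097 → take DB $54,528. Book value $27,265.
Year 2: DB = ⌊$27,265 × 200%/3⌋ = $18,176; SL = ⌊$23,765/2⌋ = $11,882 → take DB $18,176. Book value $9,089.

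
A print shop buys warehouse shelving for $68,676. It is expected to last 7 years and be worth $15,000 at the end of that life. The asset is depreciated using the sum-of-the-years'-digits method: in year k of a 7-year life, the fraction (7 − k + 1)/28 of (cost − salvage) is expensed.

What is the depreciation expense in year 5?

$5,751

Depreciable base = $68,676 − $15,000 = $53,676.
Sum of the years' digits = 7+6+5+4+3+2+1 = 28.
Year 1: $53,676 × 7/28 = $13,419. Book value $55,257.
Year 2: $53,676 × 6/28 = $11,502. Book value $43,755.
Year 3: $53,676 × 5/28 = $9,585. Book value $34,170.
Year 4: $53,676 × 4/28 = $7,668. Book value $26,502.
Year 5: $53,676 × 3/28 = $5,751. Book value $20,751.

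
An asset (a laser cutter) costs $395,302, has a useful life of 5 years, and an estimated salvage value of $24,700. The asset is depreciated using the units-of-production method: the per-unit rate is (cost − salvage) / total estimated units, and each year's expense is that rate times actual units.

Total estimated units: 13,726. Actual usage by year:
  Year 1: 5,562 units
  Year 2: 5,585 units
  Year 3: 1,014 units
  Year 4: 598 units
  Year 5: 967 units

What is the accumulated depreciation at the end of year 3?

$328,347

Depreciable base = $395,302 − $24,700 = $370,602.
Rate = $370,602 / 13,726 units = $27 per unit.
Year 1: 5,562 × $27 = $150,174. Book value $245,128.
Year 2: 5,585 × $27 = $150,795. Book value $94,333.
Year 3: 1,014 × $27 = $27,378. Book value $66,955.
Accumulated through year 3 = $395,302 − $66,955 = $328,347.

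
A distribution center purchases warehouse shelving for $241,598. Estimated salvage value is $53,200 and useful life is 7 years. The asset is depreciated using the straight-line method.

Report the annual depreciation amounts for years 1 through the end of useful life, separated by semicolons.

$26,914; $26,914; $26,914; $26,914; $26,914; $26,914; $26,914

Depreciable base = $241,598 − $53,200 = $188,398.
Annual expense = $188,398 / 7 = $26,914.
End of year 1: book value $214,684.
End of year 2: book value $187,770.
End of year 3: book value $160,856.
End of year 4: book value $133,942.
End of year 5: book value $107,028.
End of year 6: book value $80,114.
End of year 7: book value $53,200.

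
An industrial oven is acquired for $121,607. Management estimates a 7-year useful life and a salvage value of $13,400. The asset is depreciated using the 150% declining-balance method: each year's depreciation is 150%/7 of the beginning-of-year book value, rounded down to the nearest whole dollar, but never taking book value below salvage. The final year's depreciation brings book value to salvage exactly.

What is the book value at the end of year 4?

Depreciable base = $121,607 − $13,400 = $108,207.
Year 1: ⌊$121,607 × 150%/7⌋ = $26,058. Book value $95,549.
Year 2: ⌊$95,549 × 150%/7⌋ = $20,474. Book value $75,075.
Year 3: ⌊$75,075 × 150%/7⌋ = $16,087. Book value $58,988.
Year 4: ⌊$58,988 × 150%/7⌋ = $12,640. Book value $46,348.

$46,348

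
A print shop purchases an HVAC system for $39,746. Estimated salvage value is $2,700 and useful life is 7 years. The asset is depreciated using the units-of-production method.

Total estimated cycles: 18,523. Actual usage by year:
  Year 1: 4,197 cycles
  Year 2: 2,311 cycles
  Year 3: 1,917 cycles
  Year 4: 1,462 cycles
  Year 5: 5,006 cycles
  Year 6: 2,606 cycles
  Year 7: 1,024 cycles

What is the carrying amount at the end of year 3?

$22,896

Depreciable base = $39,746 − $2,700 = $37,046.
Rate = $37,046 / 18,523 cycles = $2 per cycle.
Year 1: 4,197 × $2 = $8,394. Book value $31,352.
Year 2: 2,311 × $2 = $4,622. Book value $26,730.
Year 3: 1,917 × $2 = $3,834. Book value $22,896.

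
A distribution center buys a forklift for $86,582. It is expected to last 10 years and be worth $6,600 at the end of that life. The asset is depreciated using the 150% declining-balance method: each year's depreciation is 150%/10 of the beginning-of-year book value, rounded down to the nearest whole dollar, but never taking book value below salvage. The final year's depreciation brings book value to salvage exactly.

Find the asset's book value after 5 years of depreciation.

$38,419

Depreciable base = $86,582 − $6,600 = $79,982.
Year 1: ⌊$86,582 × 150%/10⌋ = $12,987. Book value $73,595.
Year 2: ⌊$73,595 × 150%/10⌋ = $11,039. Book value $62,556.
Year 3: ⌊$62,556 × 150%/10⌋ = $9,383. Book value $53,173.
Year 4: ⌊$53,173 × 150%/10⌋ = $7,975. Book value $45,198.
Year 5: ⌊$45,198 × 150%/10⌋ = $6,779. Book value $38,419.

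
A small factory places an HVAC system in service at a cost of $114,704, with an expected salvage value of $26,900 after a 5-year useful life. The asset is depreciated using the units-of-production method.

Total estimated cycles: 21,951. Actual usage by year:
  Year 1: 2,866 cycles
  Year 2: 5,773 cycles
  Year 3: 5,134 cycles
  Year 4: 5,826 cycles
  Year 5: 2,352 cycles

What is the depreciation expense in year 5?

$9,408

Depreciable base = $114,704 − $26,900 = $87,804.
Rate = $87,804 / 21,951 cycles = $4 per cycle.
Year 1: 2,866 × $4 = $11,464. Book value $103,240.
Year 2: 5,773 × $4 = $23,092. Book value $80,148.
Year 3: 5,134 × $4 = $20,536. Book value $59,612.
Year 4: 5,826 × $4 = $23,304. Book value $36,308.
Year 5: 2,352 × $4 = $9,408. Book value $26,900.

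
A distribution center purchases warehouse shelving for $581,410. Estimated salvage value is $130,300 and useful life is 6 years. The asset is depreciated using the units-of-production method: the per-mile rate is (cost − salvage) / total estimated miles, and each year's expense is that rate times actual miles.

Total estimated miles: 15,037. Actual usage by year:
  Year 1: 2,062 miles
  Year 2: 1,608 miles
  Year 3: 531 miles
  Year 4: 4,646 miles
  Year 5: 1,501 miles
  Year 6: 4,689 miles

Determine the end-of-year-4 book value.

Depreciable base = $581,410 − $130,300 = $451,110.
Rate = $451,110 / 15,037 miles = $30 per mile.
Year 1: 2,062 × $30 = $61,860. Book value $519,550.
Year 2: 1,608 × $30 = $48,240. Book value $471,310.
Year 3: 531 × $30 = $15,930. Book value $455,380.
Year 4: 4,646 × $30 = $139,380. Book value $316,000.

$316,000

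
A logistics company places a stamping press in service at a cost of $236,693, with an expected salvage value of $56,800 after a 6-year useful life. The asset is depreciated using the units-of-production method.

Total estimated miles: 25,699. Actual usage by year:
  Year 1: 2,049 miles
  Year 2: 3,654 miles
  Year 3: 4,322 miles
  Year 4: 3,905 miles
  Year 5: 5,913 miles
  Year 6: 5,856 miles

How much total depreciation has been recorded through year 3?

$70,175

Depreciable base = $236,693 − $56,800 = $179,893.
Rate = $179,893 / 25,699 miles = $7 per mile.
Year 1: 2,049 × $7 = $14,343. Book value $222,350.
Year 2: 3,654 × $7 = $25,578. Book value $196,772.
Year 3: 4,322 × $7 = $30,254. Book value $166,518.
Accumulated through year 3 = $236,693 − $166,518 = $70,175.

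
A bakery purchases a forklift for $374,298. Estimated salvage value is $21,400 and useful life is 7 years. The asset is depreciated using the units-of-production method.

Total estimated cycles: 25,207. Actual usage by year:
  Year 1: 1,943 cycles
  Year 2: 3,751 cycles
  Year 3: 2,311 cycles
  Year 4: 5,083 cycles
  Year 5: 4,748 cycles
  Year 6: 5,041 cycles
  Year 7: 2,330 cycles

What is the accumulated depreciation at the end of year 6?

$320,278

Depreciable base = $374,298 − $21,400 = $352,898.
Rate = $352,898 / 25,207 cycles = $14 per cycle.
Year 1: 1,943 × $14 = $27,202. Book value $347,096.
Year 2: 3,751 × $14 = $52,514. Book value $294,582.
Year 3: 2,311 × $14 = $32,354. Book value $262,228.
Year 4: 5,083 × $14 = $71,162. Book value $191,066.
Year 5: 4,748 × $14 = $66,472. Book value $124,594.
Year 6: 5,041 × $14 = $70,574. Book value $54,020.
Accumulated through year 6 = $374,298 − $54,020 = $320,278.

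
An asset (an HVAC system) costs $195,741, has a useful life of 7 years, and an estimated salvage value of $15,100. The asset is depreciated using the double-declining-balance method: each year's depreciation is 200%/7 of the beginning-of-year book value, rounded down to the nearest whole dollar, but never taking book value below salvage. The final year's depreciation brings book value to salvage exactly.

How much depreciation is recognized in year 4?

Depreciable base = $195,741 − $15,100 = $180,641.
Year 1: ⌊$195,741 × 200%/7⌋ = $55,926. Book value $139,815.
Year 2: ⌊$139,815 × 200%/7⌋ = $39,947. Book value $99,868.
Year 3: ⌊$99,868 × 200%/7⌋ = $28,533. Book value $71,335.
Year 4: ⌊$71,335 × 200%/7⌋ = $20,381. Book value $50,954.

$20,381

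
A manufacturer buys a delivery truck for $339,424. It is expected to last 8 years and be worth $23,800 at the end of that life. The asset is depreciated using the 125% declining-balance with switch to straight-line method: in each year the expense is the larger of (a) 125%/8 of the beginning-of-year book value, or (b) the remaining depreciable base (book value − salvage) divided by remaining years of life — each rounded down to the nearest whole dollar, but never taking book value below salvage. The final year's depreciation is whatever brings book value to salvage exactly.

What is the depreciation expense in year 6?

$36,017

Depreciable base = $339,424 − $23,800 = $315,624.
Year 1: DB = ⌊$339,424 × 125%/8⌋ = $53,035; SL = ⌊$315,624/8⌋ = $39,453 → take DB $53,035. Book value $286,389.
Year 2: DB = ⌊$286,389 × 125%/8⌋ = $44,748; SL = ⌊$262,589/7⌋ = $37,512 → take DB $44,748. Book value $241,641.
Year 3: DB = ⌊$241,641 × 125%/8⌋ = $37,756; SL = ⌊$217,841/6⌋ = $36,306 → take DB $37,756. Book value $203,885.
Year 4: DB = ⌊$203,885 × 125%/8⌋ = $31,857; SL = ⌊$180,085/5⌋ = $36,017 → take SL $36,017. Book value $167,868.
Year 5: DB = ⌊$167,868 × 125%/8⌋ = $26,229; SL = ⌊$144,068/4⌋ = $36,017 → take SL $36,017. Book value $131,851.
Year 6: DB = ⌊$131,851 × 125%/8⌋ = $20,601; SL = ⌊$108,051/3⌋ = $36,017 → take SL $36,017. Book value $95,834.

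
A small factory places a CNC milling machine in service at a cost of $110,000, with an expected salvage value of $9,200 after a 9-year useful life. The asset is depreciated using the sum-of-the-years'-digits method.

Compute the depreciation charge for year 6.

$8,960

Depreciable base = $110,000 − $9,200 = $100,800.
Sum of the years' digits = 9+8+7+6+5+4+3+2+1 = 45.
Year 1: $100,800 × 9/45 = $20,160. Book value $89,840.
Year 2: $100,800 × 8/45 = $17,920. Book value $71,920.
Year 3: $100,800 × 7/45 = $15,680. Book value $56,240.
Year 4: $100,800 × 6/45 = $13,440. Book value $42,800.
Year 5: $100,800 × 5/45 = $11,200. Book value $31,600.
Year 6: $100,800 × 4/45 = $8,960. Book value $22,640.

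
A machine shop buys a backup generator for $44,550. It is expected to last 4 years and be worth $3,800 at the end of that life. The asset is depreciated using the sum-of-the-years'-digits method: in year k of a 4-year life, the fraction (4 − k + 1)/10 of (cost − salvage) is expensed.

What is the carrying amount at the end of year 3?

$7,875

Depreciable base = $44,550 − $3,800 = $40,750.
Sum of the years' digits = 4+3+2+1 = 10.
Year 1: $40,750 × 4/10 = $16,300. Book value $28,250.
Year 2: $40,750 × 3/10 = $12,225. Book value $16,025.
Year 3: $40,750 × 2/10 = $8,150. Book value $7,875.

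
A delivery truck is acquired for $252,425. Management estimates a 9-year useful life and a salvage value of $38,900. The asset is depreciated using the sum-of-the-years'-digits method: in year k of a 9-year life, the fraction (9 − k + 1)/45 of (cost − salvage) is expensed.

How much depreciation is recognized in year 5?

Depreciable base = $252,425 − $38,900 = $213,525.
Sum of the years' digits = 9+8+7+6+5+4+3+2+1 = 45.
Year 1: $213,525 × 9/45 = $42,705. Book value $209,720.
Year 2: $213,525 × 8/45 = $37,960. Book value $171,760.
Year 3: $213,525 × 7/45 = $33,215. Book value $138,545.
Year 4: $213,525 × 6/45 = $28,470. Book value $110,075.
Year 5: $213,525 × 5/45 = $23,725. Book value $86,350.

$23,725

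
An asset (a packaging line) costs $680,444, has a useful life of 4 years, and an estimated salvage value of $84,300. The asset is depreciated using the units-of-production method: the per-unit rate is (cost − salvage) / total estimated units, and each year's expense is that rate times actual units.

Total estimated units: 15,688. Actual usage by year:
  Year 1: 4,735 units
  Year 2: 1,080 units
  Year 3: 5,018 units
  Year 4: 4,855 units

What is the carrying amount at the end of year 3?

$268,790

Depreciable base = $680,444 − $84,300 = $596,144.
Rate = $596,144 / 15,688 units = $38 per unit.
Year 1: 4,735 × $38 = $179,930. Book value $500,514.
Year 2: 1,080 × $38 = $41,040. Book value $459,474.
Year 3: 5,018 × $38 = $190,684. Book value $268,790.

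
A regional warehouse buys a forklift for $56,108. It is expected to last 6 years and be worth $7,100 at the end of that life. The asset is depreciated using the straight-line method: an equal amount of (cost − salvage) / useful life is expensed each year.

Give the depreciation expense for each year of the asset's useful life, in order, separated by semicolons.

$8,168; $8,168; $8,168; $8,168; $8,168; $8,168

Depreciable base = $56,108 − $7,100 = $49,008.
Annual expense = $49,008 / 6 = $8,168.
End of year 1: book value $47,940.
End of year 2: book value $39,772.
End of year 3: book value $31,604.
End of year 4: book value $23,436.
End of year 5: book value $15,268.
End of year 6: book value $7,100.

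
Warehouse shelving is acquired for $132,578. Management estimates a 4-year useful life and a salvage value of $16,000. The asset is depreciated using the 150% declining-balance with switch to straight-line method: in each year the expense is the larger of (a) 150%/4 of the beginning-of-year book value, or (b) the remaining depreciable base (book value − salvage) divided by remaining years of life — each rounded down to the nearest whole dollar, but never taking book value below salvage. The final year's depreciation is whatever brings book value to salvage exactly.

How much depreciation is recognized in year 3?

Depreciable base = $132,578 − $16,000 = $116,578.
Year 1: DB = ⌊$132,578 × 150%/4⌋ = $49,716; SL = ⌊$116,578/4⌋ = $29,144 → take DB $49,716. Book value $82,862.
Year 2: DB = ⌊$82,862 × 150%/4⌋ = $31,073; SL = ⌊$66,862/3⌋ = $22,287 → take DB $31,073. Book value $51,789.
Year 3: DB = ⌊$51,789 × 150%/4⌋ = $19,420; SL = ⌊$35,789/2⌋ = $17,894 → take DB $19,420. Book value $32,369.

$19,420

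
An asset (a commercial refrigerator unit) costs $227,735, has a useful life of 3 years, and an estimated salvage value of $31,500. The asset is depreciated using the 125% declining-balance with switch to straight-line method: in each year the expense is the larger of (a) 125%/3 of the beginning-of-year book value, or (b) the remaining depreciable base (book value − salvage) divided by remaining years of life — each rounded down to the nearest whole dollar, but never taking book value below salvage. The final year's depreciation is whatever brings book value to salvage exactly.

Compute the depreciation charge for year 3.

$45,994

Depreciable base = $227,735 − $31,500 = $196,235.
Year 1: DB = ⌊$227,735 × 125%/3⌋ = $94,889; SL = ⌊$196,235/3⌋ = $65,411 → take DB $94,889. Book value $132,846.
Year 2: DB = ⌊$132,846 × 125%/3⌋ = $55,352; SL = ⌊$101,346/2⌋ = $50,673 → take DB $55,352. Book value $77,494.
Year 3 (final): $77,494 − $31,500 = $45,994. Book value $31,500.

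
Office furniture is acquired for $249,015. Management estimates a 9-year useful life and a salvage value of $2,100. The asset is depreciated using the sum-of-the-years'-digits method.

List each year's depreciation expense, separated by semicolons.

Depreciable base = $249,015 − $2,100 = $246,915.
Sum of the years' digits = 9+8+7+6+5+4+3+2+1 = 45.
Year 1: $246,915 × 9/45 = $49,383. Book value $199,632.
Year 2: $246,915 × 8/45 = $43,896. Book value $155,736.
Year 3: $246,915 × 7/45 = $38,409. Book value $117,327.
Year 4: $246,915 × 6/45 = $32,922. Book value $84,405.
Year 5: $246,915 × 5/45 = $27,435. Book value $56,970.
Year 6: $246,915 × 4/45 = $21,948. Book value $35,022.
Year 7: $246,915 × 3/45 = $16,461. Book value $18,561.
Year 8: $246,915 × 2/45 = $10,974. Book value $7,587.
Year 9: $246,915 × 1/45 = $5,487. Book value $2,100.

$49,383; $43,896; $38,409; $32,922; $27,435; $21,948; $16,461; $10,974; $5,487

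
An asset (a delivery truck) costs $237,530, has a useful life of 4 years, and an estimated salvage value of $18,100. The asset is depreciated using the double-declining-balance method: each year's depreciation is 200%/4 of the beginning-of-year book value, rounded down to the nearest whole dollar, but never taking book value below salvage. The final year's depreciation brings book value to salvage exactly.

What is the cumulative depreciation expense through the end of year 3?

$207,838

Depreciable base = $237,530 − $18,100 = $219,430.
Year 1: ⌊$237,530 × 200%/4⌋ = $118,765. Book value $118,765.
Year 2: ⌊$118,765 × 200%/4⌋ = $59,382. Book value $59,383.
Year 3: ⌊$59,383 × 200%/4⌋ = $29,691. Book value $29,692.
Accumulated through year 3 = $237,530 − $29,692 = $207,838.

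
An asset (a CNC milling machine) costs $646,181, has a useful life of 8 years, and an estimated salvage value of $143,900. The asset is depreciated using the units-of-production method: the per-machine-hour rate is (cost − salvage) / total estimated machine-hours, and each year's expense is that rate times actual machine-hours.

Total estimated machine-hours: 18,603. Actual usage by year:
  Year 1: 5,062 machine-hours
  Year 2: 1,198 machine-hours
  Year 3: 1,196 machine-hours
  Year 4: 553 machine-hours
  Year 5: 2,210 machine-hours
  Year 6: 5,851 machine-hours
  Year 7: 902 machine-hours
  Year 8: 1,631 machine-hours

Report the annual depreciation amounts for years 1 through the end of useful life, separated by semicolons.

Depreciable base = $646,181 − $143,900 = $502,281.
Rate = $502,281 / 18,603 machine-hours = $27 per machine-hour.
Year 1: 5,062 × $27 = $136,674. Book value $509,507.
Year 2: 1,198 × $27 = $32,346. Book value $477,161.
Year 3: 1,196 × $27 = $32,292. Book value $444,869.
Year 4: 553 × $27 = $14,931. Book value $429,938.
Year 5: 2,210 × $27 = $59,670. Book value $370,268.
Year 6: 5,851 × $27 = $157,977. Book value $212,291.
Year 7: 902 × $27 = $24,354. Book value $187,937.
Year 8: 1,631 × $27 = $44,037. Book value $143,900.

$136,674; $32,346; $32,292; $14,931; $59,670; $157,977; $24,354; $44,037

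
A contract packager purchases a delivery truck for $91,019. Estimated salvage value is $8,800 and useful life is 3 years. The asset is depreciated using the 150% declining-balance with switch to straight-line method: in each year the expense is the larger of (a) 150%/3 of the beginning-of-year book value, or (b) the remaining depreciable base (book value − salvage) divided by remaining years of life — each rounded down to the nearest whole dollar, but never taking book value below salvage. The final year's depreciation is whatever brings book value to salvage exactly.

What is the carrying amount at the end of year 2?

$22,755

Depreciable base = $91,019 − $8,800 = $82,219.
Year 1: DB = ⌊$91,019 × 150%/3⌋ = $45,509; SL = ⌊$82,219/3⌋ = $27,406 → take DB $45,509. Book value $45,510.
Year 2: DB = ⌊$45,510 × 150%/3⌋ = $22,755; SL = ⌊$36,710/2⌋ = $18,355 → take DB $22,755. Book value $22,755.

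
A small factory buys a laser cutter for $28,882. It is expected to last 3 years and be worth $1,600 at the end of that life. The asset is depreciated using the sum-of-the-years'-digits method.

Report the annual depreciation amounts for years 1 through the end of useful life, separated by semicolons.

Depreciable base = $28,882 − $1,600 = $27,282.
Sum of the years' digits = 3+2+1 = 6.
Year 1: $27,282 × 3/6 = $13,641. Book value $15,241.
Year 2: $27,282 × 2/6 = $9,094. Book value $6,147.
Year 3: $27,282 × 1/6 = $4,547. Book value $1,600.

$13,641; $9,094; $4,547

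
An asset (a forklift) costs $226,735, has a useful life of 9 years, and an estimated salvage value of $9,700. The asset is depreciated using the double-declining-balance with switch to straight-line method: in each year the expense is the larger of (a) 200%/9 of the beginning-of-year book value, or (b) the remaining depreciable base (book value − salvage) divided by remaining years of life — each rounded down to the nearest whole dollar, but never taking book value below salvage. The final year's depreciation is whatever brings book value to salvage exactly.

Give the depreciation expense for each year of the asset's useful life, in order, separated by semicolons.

Depreciable base = $226,735 − $9,700 = $217,035.
Year 1: DB = ⌊$226,735 × 200%/9⌋ = $50,385; SL = ⌊$217,035/9⌋ = $24,115 → take DB $50,385. Book value $176,350.
Year 2: DB = ⌊$176,350 × 200%/9⌋ = $39,188; SL = ⌊$166,650/8⌋ = $20,831 → take DB $39,188. Book value $137,162.
Year 3: DB = ⌊$137,162 × 200%/9⌋ = $30,480; SL = ⌊$127,462/7⌋ = $18,208 → take DB $30,480. Book value $106,682.
Year 4: DB = ⌊$106,682 × 200%/9⌋ = $23,707; SL = ⌊$96,982/6⌋ = $16,163 → take DB $23,707. Book value $82,975.
Year 5: DB = ⌊$82,975 × 200%/9⌋ = $18,438; SL = ⌊$73,275/5⌋ = $14,655 → take DB $18,438. Book value $64,537.
Year 6: DB = ⌊$64,537 × 200%/9⌋ = $14,341; SL = ⌊$54,837/4⌋ = $13,709 → take DB $14,341. Book value $50,196.
Year 7: DB = ⌊$50,196 × 200%/9⌋ = $11,154; SL = ⌊$40,496/3⌋ = $13,498 → take SL $13,498. Book value $36,698.
Year 8: DB = ⌊$36,698 × 200%/9⌋ = $8,155; SL = ⌊$26,998/2⌋ = $13,499 → take SL $13,499. Book value $23,199.
Year 9 (final): $23,199 − $9,700 = $13,499. Book value $9,700.

$50,385; $39,188; $30,480; $23,707; $18,438; $14,341; $13,498; $13,499; $13,499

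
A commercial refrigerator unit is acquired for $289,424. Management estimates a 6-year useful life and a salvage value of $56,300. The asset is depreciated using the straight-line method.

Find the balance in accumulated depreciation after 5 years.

$194,270

Depreciable base = $289,424 − $56,300 = $233,124.
Annual expense = $233,124 / 6 = $38,854.
End of year 1: book value $250,570.
End of year 2: book value $211,716.
End of year 3: book value $172,862.
End of year 4: book value $134,008.
End of year 5: book value $95,154.
Accumulated through year 5 = $289,424 − $95,154 = $194,270.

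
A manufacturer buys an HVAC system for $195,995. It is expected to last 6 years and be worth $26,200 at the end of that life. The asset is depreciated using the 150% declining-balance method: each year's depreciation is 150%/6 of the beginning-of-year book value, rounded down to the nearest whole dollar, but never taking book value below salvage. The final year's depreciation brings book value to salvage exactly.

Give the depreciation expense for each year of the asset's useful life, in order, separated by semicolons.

Depreciable base = $195,995 − $26,200 = $169,795.
Year 1: ⌊$195,995 × 150%/6⌋ = $48,998. Book value $146,997.
Year 2: ⌊$146,997 × 150%/6⌋ = $36,749. Book value $110,248.
Year 3: ⌊$110,248 × 150%/6⌋ = $27,562. Book value $82,686.
Year 4: ⌊$82,686 × 150%/6⌋ = $20,671. Book value $62,015.
Year 5: ⌊$62,015 × 150%/6⌋ = $15,503. Book value $46,512.
Year 6 (final): $46,512 − $26,200 = $20,312. Book value $26,200.

$48,998; $36,749; $27,562; $20,671; $15,503; $20,312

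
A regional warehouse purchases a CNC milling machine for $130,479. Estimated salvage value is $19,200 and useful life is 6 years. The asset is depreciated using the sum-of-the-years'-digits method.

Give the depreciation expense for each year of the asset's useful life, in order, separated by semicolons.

$31,794; $26,495; $21,196; $15,897; $10,598; $5,299

Depreciable base = $130,479 − $19,200 = $111,279.
Sum of the years' digits = 6+5+4+3+2+1 = 21.
Year 1: $111,279 × 6/21 = $31,794. Book value $98,685.
Year 2: $111,279 × 5/21 = $26,495. Book value $72,190.
Year 3: $111,279 × 4/21 = $21,196. Book value $50,994.
Year 4: $111,279 × 3/21 = $15,897. Book value $35,097.
Year 5: $111,279 × 2/21 = $10,598. Book value $24,499.
Year 6: $111,279 × 1/21 = $5,299. Book value $19,200.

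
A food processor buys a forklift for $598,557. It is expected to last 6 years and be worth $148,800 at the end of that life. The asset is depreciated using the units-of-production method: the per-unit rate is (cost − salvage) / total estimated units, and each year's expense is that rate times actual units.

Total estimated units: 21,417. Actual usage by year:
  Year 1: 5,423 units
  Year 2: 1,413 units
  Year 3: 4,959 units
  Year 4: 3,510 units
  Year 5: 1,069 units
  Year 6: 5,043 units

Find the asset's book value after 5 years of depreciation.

Depreciable base = $598,557 − $148,800 = $449,757.
Rate = $449,757 / 21,417 units = $21 per unit.
Year 1: 5,423 × $21 = $113,883. Book value $484,674.
Year 2: 1,413 × $21 = $29,673. Book value $455,001.
Year 3: 4,959 × $21 = $104,139. Book value $350,862.
Year 4: 3,510 × $21 = $73,710. Book value $277,152.
Year 5: 1,069 × $21 = $22,449. Book value $254,703.

$254,703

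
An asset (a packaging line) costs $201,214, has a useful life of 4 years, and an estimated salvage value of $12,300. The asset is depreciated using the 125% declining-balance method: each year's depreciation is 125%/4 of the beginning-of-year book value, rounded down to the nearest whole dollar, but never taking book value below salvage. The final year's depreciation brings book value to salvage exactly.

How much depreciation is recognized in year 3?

$29,720

Depreciable base = $201,214 − $12,300 = $188,914.
Year 1: ⌊$201,214 × 125%/4⌋ = $62,879. Book value $138,335.
Year 2: ⌊$138,335 × 125%/4⌋ = $43,229. Book value $95,106.
Year 3: ⌊$95,106 × 125%/4⌋ = $29,720. Book value $65,386.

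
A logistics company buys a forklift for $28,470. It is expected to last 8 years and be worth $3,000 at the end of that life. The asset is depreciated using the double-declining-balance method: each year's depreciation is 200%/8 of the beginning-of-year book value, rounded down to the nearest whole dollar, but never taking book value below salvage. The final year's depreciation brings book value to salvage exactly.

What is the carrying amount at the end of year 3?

Depreciable base = $28,470 − $3,000 = $25,470.
Year 1: ⌊$28,470 × 200%/8⌋ = $7,117. Book value $21,353.
Year 2: ⌊$21,353 × 200%/8⌋ = $5,338. Book value $16,015.
Year 3: ⌊$16,015 × 200%/8⌋ = $4,003. Book value $12,012.

$12,012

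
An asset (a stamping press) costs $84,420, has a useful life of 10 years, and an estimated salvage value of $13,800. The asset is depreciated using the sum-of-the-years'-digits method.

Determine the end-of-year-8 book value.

$17,652

Depreciable base = $84,420 − $13,800 = $70,620.
Sum of the years' digits = 10+9+8+7+6+5+4+3+2+1 = 55.
Year 1: $70,620 × 10/55 = $12,840. Book value $71,580.
Year 2: $70,620 × 9/55 = $11,556. Book value $60,024.
Year 3: $70,620 × 8/55 = $10,272. Book value $49,752.
Year 4: $70,620 × 7/55 = $8,988. Book value $40,764.
Year 5: $70,620 × 6/55 = $7,704. Book value $33,060.
Year 6: $70,620 × 5/55 = $6,420. Book value $26,640.
Year 7: $70,620 × 4/55 = $5,136. Book value $21,504.
Year 8: $70,620 × 3/55 = $3,852. Book value $17,652.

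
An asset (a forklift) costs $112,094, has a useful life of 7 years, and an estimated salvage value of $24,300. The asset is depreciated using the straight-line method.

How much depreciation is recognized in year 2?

Depreciable base = $112,094 − $24,300 = $87,794.
Annual expense = $87,794 / 7 = $12,542.

$12,542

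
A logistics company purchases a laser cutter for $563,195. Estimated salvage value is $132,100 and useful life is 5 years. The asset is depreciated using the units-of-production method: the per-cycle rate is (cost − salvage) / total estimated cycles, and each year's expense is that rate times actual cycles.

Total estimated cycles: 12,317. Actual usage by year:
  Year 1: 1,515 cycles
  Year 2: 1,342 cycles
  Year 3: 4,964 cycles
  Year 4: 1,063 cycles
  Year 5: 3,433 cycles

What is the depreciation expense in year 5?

Depreciable base = $563,195 − $132,100 = $431,095.
Rate = $431,095 / 12,317 cycles = $35 per cycle.
Year 1: 1,515 × $35 = $53,025. Book value $510,170.
Year 2: 1,342 × $35 = $46,970. Book value $463,200.
Year 3: 4,964 × $35 = $173,740. Book value $289,460.
Year 4: 1,063 × $35 = $37,205. Book value $252,255.
Year 5: 3,433 × $35 = $120,155. Book value $132,100.

$120,155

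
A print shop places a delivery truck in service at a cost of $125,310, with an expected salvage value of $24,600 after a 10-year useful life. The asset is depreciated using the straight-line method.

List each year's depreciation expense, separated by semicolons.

$10,071; $10,071; $10,071; $10,071; $10,071; $10,071; $10,071; $10,071; $10,071; $10,071

Depreciable base = $125,310 − $24,600 = $100,710.
Annual expense = $100,710 / 10 = $10,071.
End of year 1: book value $115,239.
End of year 2: book value $105,168.
End of year 3: book value $95,097.
End of year 4: book value $85,026.
End of year 5: book value $74,955.
End of year 6: book value $64,884.
End of year 7: book value $54,813.
End of year 8: book value $44,742.
End of year 9: book value $34,671.
End of year 10: book value $24,600.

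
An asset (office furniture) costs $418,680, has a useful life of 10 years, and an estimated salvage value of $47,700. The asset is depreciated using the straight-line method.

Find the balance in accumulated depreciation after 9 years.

Depreciable base = $418,680 − $47,700 = $370,980.
Annual expense = $370,980 / 10 = $37,098.
End of year 1: book value $381,582.
End of year 2: book value $344,484.
End of year 3: book value $307,386.
End of year 4: book value $270,288.
End of year 5: book value $233,190.
End of year 6: book value $196,092.
End of year 7: book value $158,994.
End of year 8: book value $121,896.
End of year 9: book value $84,798.
Accumulated through year 9 = $418,680 − $84,798 = $333,882.

$333,882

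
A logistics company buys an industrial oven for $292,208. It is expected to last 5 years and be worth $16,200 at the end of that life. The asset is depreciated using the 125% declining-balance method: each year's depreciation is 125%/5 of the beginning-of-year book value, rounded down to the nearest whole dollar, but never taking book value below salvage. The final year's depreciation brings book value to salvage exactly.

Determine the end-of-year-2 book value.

$164,367

Depreciable base = $292,208 − $16,200 = $276,008.
Year 1: ⌊$292,208 × 125%/5⌋ = $73,052. Book value $219,156.
Year 2: ⌊$219,156 × 125%/5⌋ = $54,789. Book value $164,367.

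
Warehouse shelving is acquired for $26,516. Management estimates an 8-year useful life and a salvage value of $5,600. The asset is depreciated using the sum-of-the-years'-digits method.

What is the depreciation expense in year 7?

$1,162

Depreciable base = $26,516 − $5,600 = $20,916.
Sum of the years' digits = 8+7+6+5+4+3+2+1 = 36.
Year 1: $20,916 × 8/36 = $4,648. Book value $21,868.
Year 2: $20,916 × 7/36 = $4,067. Book value $17,801.
Year 3: $20,916 × 6/36 = $3,486. Book value $14,315.
Year 4: $20,916 × 5/36 = $2,905. Book value $11,410.
Year 5: $20,916 × 4/36 = $2,324. Book value $9,086.
Year 6: $20,916 × 3/36 = $1,743. Book value $7,343.
Year 7: $20,916 × 2/36 = $1,162. Book value $6,181.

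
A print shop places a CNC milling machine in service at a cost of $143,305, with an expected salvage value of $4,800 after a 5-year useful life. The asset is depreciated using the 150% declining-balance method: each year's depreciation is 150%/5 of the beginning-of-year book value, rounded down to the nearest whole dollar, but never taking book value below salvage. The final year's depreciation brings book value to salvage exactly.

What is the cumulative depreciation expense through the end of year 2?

$73,085

Depreciable base = $143,305 − $4,800 = $138,505.
Year 1: ⌊$143,305 × 150%/5⌋ = $42,991. Book value $100,314.
Year 2: ⌊$100,314 × 150%/5⌋ = $30,094. Book value $70,220.
Accumulated through year 2 = $143,305 − $70,220 = $73,085.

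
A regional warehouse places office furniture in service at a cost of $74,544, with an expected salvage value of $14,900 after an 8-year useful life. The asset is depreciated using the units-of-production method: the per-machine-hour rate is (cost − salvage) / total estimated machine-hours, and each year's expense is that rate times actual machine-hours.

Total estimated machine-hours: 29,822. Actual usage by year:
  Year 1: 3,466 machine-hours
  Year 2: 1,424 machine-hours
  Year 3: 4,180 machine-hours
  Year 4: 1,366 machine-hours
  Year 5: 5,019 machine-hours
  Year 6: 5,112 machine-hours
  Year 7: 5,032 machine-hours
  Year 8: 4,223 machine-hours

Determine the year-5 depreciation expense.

$10,038

Depreciable base = $74,544 − $14,900 = $59,644.
Rate = $59,644 / 29,822 machine-hours = $2 per machine-hour.
Year 1: 3,466 × $2 = $6,932. Book value $67,612.
Year 2: 1,424 × $2 = $2,848. Book value $64,764.
Year 3: 4,180 × $2 = $8,360. Book value $56,404.
Year 4: 1,366 × $2 = $2,732. Book value $53,672.
Year 5: 5,019 × $2 = $10,038. Book value $43,634.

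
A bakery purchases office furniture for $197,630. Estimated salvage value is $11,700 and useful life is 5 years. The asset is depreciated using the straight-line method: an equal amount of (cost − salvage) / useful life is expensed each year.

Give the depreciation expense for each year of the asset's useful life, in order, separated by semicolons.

Depreciable base = $197,630 − $11,700 = $185,930.
Annual expense = $185,930 / 5 = $37,186.
End of year 1: book value $160,444.
End of year 2: book value $123,258.
End of year 3: book value $86,072.
End of year 4: book value $48,886.
End of year 5: book value $11,700.

$37,186; $37,186; $37,186; $37,186; $37,186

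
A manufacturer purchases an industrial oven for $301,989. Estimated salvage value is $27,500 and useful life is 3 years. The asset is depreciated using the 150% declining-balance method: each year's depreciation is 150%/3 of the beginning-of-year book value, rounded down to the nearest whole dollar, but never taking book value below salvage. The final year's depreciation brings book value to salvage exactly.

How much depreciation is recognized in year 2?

$75,497

Depreciable base = $301,989 − $27,500 = $274,489.
Year 1: ⌊$301,989 × 150%/3⌋ = $150,994. Book value $150,995.
Year 2: ⌊$150,995 × 150%/3⌋ = $75,497. Book value $75,498.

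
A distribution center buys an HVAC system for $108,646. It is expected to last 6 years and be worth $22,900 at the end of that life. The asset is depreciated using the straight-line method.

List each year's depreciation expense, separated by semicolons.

$14,291; $14,291; $14,291; $14,291; $14,291; $14,291

Depreciable base = $108,646 − $22,900 = $85,746.
Annual expense = $85,746 / 6 = $14,291.
End of year 1: book value $94,355.
End of year 2: book value $80,064.
End of year 3: book value $65,773.
End of year 4: book value $51,482.
End of year 5: book value $37,191.
End of year 6: book value $22,900.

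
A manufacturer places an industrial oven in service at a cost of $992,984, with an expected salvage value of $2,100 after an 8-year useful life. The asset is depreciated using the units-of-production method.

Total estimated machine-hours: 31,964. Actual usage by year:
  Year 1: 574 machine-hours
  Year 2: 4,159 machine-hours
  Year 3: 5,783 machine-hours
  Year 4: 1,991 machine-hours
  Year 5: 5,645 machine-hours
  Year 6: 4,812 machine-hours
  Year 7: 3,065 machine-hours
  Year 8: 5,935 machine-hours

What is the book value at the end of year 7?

$186,085

Depreciable base = $992,984 − $2,100 = $990,884.
Rate = $990,884 / 31,964 machine-hours = $31 per machine-hour.
Year 1: 574 × $31 = $17,794. Book value $975,190.
Year 2: 4,159 × $31 = $128,929. Book value $846,261.
Year 3: 5,783 × $31 = $179,273. Book value $666,988.
Year 4: 1,991 × $31 = $61,721. Book value $605,267.
Year 5: 5,645 × $31 = $174,995. Book value $430,272.
Year 6: 4,812 × $31 = $149,172. Book value $281,100.
Year 7: 3,065 × $31 = $95,015. Book value $186,085.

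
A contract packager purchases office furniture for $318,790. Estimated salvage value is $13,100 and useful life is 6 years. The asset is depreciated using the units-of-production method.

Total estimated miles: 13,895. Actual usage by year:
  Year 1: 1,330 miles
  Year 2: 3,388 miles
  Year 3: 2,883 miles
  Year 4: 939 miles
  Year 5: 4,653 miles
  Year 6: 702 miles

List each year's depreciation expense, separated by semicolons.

$29,260; $74,536; $63,426; $20,658; $102,366; $15,444

Depreciable base = $318,790 − $13,100 = $305,690.
Rate = $305,690 / 13,895 miles = $22 per mile.
Year 1: 1,330 × $22 = $29,260. Book value $289,530.
Year 2: 3,388 × $22 = $74,536. Book value $214,994.
Year 3: 2,883 × $22 = $63,426. Book value $151,568.
Year 4: 939 × $22 = $20,658. Book value $130,910.
Year 5: 4,653 × $22 = $102,366. Book value $28,544.
Year 6: 702 × $22 = $15,444. Book value $13,100.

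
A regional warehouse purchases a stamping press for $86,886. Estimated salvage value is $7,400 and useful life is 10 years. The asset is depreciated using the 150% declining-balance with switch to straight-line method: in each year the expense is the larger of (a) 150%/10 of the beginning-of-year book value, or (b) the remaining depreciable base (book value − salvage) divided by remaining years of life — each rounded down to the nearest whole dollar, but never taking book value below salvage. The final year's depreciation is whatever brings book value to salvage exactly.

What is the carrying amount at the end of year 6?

$32,323

Depreciable base = $86,886 − $7,400 = $79,486.
Year 1: DB = ⌊$86,886 × 150%/10⌋ = $13,032; SL = ⌊$79,486/10⌋ = $7,948 → take DB $13,032. Book value $73,854.
Year 2: DB = ⌊$73,854 × 150%/10⌋ = $11,078; SL = ⌊$66,454/9⌋ = $7,383 → take DB $11,078. Book value $62,776.
Year 3: DB = ⌊$62,776 × 150%/10⌋ = $9,416; SL = ⌊$55,376/8⌋ = $6,922 → take DB $9,416. Book value $53,360.
Year 4: DB = ⌊$53,360 × 150%/10⌋ = $8,004; SL = ⌊$45,960/7⌋ = $6,565 → take DB $8,004. Book value $45,356.
Year 5: DB = ⌊$45,356 × 150%/10⌋ = $6,803; SL = ⌊$37,956/6⌋ = $6,326 → take DB $6,803. Book value $38,553.
Year 6: DB = ⌊$38,553 × 150%/10⌋ = $5,782; SL = ⌊$31,153/5⌋ = $6,230 → take SL $6,230. Book value $32,323.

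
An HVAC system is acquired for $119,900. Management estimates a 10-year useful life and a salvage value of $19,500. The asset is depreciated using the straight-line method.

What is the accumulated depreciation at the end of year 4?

Depreciable base = $119,900 − $19,500 = $100,400.
Annual expense = $100,400 / 10 = $10,040.
End of year 1: book value $109,860.
End of year 2: book value $99,820.
End of year 3: book value $89,780.
End of year 4: book value $79,740.
Accumulated through year 4 = $119,900 − $79,740 = $40,160.

$40,160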